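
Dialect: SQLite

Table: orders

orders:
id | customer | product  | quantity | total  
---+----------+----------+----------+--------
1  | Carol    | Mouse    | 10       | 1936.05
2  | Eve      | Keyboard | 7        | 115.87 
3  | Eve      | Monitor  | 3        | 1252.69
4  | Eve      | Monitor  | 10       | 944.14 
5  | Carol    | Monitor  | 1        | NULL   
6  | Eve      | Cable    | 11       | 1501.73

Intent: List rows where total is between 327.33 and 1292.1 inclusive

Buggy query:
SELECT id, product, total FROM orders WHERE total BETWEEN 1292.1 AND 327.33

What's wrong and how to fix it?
Bug: BETWEEN expects the lower bound first; with 1292.1 AND 327.33 the range is empty

Fix: Write BETWEEN 327.33 AND 1292.1

Corrected query:
SELECT id, product, total FROM orders WHERE total BETWEEN 327.33 AND 1292.1

Result:
id | product | total  
---+---------+--------
3  | Monitor | 1252.69
4  | Monitor | 944.14 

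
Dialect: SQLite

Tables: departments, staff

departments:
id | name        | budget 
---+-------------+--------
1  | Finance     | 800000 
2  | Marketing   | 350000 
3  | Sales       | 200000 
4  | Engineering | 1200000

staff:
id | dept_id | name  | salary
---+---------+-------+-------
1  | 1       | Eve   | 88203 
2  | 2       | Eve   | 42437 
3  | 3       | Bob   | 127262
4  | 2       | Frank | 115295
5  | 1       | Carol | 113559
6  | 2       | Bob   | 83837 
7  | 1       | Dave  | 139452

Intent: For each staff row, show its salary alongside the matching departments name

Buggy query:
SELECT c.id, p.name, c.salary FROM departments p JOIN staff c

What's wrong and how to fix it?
Bug: JOIN with no ON clause produces a cartesian product; every staff row pairs with every departments row

Fix: Add ON c.dept_id = p.id to the JOIN

Corrected query:
SELECT c.id, p.name, c.salary FROM departments p JOIN staff c ON c.dept_id = p.id

Result:
id | name      | salary
---+-----------+-------
1  | Finance   | 88203 
2  | Marketing | 42437 
3  | Sales     | 127262
4  | Marketing | 115295
5  | Finance   | 113559
6  | Marketing | 83837 
7  | Finance   | 139452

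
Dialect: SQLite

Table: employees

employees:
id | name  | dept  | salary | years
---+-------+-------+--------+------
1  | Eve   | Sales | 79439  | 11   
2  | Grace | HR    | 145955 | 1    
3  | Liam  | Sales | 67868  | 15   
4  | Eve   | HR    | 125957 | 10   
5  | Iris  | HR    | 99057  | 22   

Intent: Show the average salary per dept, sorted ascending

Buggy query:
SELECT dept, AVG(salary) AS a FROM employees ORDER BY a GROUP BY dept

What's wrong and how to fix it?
Bug: ORDER BY appears before GROUP BY; SQL clause order requires GROUP BY first

Fix: Move ORDER BY to the end, after GROUP BY

Corrected query:
SELECT dept, AVG(salary) AS a FROM employees GROUP BY dept ORDER BY a

Result:
dept  | a            
------+--------------
Sales | 73653.5      
HR    | 123656.333333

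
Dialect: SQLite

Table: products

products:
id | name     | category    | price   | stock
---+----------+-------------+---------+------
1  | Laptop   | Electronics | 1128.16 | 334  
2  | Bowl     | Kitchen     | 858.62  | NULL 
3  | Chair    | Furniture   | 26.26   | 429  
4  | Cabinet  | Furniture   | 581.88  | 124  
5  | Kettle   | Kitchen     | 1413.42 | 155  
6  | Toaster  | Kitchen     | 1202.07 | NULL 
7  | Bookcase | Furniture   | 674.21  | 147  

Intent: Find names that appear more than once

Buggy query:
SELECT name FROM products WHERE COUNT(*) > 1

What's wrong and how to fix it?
Bug: COUNT(*) is an aggregate and cannot be used in WHERE

Fix: GROUP BY name, then filter groups with HAVING COUNT(*) > 1

Corrected query:
SELECT name FROM products GROUP BY name HAVING COUNT(*) > 1

Result:
(no rows)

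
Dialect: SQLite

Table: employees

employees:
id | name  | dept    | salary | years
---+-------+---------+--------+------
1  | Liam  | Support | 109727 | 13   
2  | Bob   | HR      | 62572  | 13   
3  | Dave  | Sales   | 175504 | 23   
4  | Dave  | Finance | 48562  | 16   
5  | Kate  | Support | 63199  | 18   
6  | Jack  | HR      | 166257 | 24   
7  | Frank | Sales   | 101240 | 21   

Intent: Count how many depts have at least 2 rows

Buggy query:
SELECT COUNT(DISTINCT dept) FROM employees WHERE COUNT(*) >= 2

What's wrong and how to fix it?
Bug: WHERE filters individual rows, not groups, so a group-level COUNT is invalid there

Fix: Use a subquery that GROUPs and filters with HAVING, then count its rows

Corrected query:
SELECT COUNT(*) FROM (SELECT dept FROM employees GROUP BY dept HAVING COUNT(*) >= 2)

Result:
COUNT(*)
--------
3       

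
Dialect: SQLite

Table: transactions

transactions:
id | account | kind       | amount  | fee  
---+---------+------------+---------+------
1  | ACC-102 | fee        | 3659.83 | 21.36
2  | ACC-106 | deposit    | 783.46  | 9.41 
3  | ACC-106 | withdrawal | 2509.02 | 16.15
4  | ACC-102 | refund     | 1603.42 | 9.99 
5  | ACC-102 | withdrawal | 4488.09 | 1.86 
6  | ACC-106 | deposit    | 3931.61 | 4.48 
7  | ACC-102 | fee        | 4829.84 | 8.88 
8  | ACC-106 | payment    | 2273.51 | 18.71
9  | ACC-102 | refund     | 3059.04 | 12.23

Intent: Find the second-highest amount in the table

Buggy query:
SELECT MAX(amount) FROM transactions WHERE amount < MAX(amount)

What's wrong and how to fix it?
Bug: The inner MAX is an aggregate inside WHERE, which is not allowed

Fix: Compute the overall MAX in a subquery, then take MAX of rows below it

Corrected query:
SELECT MAX(amount) FROM transactions WHERE amount < (SELECT MAX(amount) FROM transactions)

Result:
MAX(amount)
-----------
4488.09    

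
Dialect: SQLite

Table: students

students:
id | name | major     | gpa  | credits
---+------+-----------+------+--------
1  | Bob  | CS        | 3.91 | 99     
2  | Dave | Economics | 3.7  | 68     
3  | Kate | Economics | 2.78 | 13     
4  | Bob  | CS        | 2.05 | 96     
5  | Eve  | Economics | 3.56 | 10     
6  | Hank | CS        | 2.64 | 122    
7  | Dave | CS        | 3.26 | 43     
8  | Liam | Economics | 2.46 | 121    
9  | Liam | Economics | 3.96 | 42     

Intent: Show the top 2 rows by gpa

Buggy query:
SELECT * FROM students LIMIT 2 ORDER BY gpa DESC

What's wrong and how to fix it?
Bug: LIMIT must come after ORDER BY

Fix: Sort with ORDER BY, then apply LIMIT

Corrected query:
SELECT * FROM students ORDER BY gpa DESC LIMIT 2

Result:
id | name | major     | gpa  | credits
---+------+-----------+------+--------
9  | Liam | Economics | 3.96 | 42     
1  | Bob  | CS        | 3.91 | 99     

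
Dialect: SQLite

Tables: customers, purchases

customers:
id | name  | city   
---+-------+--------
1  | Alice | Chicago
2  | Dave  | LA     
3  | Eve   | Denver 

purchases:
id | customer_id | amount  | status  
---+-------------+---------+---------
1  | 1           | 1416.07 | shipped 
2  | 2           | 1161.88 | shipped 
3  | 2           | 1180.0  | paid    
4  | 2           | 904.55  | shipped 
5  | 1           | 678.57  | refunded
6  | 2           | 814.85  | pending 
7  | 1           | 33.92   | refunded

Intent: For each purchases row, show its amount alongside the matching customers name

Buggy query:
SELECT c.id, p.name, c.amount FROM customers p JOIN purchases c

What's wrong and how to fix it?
Bug: Missing join condition: each purchases row is matched to all customers rows instead of just its own

Fix: Add ON c.customer_id = p.id to the JOIN

Corrected query:
SELECT c.id, p.name, c.amount FROM customers p JOIN purchases c ON c.customer_id = p.id

Result:
id | name  | amount 
---+-------+--------
1  | Alice | 1416.07
2  | Dave  | 1161.88
3  | Dave  | 1180   
4  | Dave  | 904.55 
5  | Alice | 678.57 
6  | Dave  | 814.85 
7  | Alice | 33.92  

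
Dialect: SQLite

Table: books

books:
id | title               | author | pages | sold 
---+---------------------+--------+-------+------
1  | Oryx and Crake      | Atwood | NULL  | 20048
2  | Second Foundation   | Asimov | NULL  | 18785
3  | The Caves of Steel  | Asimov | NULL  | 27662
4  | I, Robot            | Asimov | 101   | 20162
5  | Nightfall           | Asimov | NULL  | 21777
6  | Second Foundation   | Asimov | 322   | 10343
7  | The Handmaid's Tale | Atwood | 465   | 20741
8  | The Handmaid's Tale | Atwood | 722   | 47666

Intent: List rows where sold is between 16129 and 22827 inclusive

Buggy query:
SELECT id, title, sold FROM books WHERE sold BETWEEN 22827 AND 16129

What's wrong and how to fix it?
Bug: BETWEEN expects the lower bound first; with 22827 AND 16129 the range is empty

Fix: Write BETWEEN 16129 AND 22827

Corrected query:
SELECT id, title, sold FROM books WHERE sold BETWEEN 16129 AND 22827

Result:
id | title               | sold 
---+---------------------+------
1  | Oryx and Crake      | 20048
2  | Second Foundation   | 18785
4  | I, Robot            | 20162
5  | Nightfall           | 21777
7  | The Handmaid's Tale | 20741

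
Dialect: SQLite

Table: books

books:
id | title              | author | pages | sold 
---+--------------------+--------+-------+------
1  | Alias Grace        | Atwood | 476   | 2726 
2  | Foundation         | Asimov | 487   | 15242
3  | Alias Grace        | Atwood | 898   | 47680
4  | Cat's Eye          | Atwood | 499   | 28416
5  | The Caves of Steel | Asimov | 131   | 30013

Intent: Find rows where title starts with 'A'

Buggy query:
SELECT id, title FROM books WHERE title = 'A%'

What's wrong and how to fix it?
Bug: '=' compares the literal string including the % character; pattern matching needs LIKE

Fix: Replace '=' with LIKE so 'A%' is treated as a pattern

Corrected query:
SELECT id, title FROM books WHERE title LIKE 'A%'

Result:
id | title      
---+------------
1  | Alias Grace
3  | Alias Grace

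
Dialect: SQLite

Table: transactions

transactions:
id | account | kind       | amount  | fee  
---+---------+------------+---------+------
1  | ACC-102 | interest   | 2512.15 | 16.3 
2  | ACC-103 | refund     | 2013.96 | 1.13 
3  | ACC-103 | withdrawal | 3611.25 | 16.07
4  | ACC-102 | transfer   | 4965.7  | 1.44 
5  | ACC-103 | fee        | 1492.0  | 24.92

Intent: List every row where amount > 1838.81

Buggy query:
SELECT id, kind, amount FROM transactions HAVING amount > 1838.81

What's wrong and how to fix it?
Bug: This is a non-aggregate query (no GROUP BY, no aggregates), so in SQLite the HAVING clause is invalid here; a row-level condition belongs in WHERE

Fix: Replace HAVING with WHERE since the condition applies to individual rows

Corrected query:
SELECT id, kind, amount FROM transactions WHERE amount > 1838.81

Result:
id | kind       | amount 
---+------------+--------
1  | interest   | 2512.15
2  | refund     | 2013.96
3  | withdrawal | 3611.25
4  | transfer   | 4965.7 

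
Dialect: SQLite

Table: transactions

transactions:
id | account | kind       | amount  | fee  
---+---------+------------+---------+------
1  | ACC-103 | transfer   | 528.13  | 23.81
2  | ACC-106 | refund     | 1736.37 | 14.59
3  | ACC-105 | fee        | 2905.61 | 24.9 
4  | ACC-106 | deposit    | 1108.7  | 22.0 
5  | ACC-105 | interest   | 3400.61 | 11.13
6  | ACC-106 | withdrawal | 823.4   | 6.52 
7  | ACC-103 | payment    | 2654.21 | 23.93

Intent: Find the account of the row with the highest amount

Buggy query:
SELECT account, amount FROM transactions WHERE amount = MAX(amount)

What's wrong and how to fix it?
Bug: WHERE is evaluated per row; an aggregate over the whole table isn't defined there

Fix: Use a subquery: WHERE amount = (SELECT MAX(amount) FROM transactions)

Corrected query:
SELECT account, amount FROM transactions WHERE amount = (SELECT MAX(amount) FROM transactions)

Result:
account | amount 
--------+--------
ACC-105 | 3400.61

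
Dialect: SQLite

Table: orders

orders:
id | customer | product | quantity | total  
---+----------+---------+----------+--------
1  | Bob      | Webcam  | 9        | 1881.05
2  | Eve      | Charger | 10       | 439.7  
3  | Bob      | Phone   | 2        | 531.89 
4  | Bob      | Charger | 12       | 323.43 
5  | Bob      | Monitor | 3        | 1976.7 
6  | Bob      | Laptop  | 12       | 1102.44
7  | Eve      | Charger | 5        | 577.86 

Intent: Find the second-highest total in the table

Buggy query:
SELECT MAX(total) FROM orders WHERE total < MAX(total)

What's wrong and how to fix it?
Bug: The inner MAX is an aggregate inside WHERE, which is not allowed

Fix: Put the inner MAX in a scalar subquery

Corrected query:
SELECT MAX(total) FROM orders WHERE total < (SELECT MAX(total) FROM orders)

Result:
MAX(total)
----------
1881.05   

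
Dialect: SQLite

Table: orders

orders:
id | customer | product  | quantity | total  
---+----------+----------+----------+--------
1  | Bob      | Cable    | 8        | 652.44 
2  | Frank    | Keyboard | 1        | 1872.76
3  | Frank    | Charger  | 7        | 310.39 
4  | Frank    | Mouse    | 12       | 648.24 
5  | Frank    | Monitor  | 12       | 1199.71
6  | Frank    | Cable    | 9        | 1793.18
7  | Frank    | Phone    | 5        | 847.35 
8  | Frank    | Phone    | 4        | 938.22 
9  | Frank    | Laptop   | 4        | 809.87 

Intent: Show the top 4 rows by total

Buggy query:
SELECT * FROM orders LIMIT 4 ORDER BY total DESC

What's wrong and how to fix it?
Bug: LIMIT must come after ORDER BY

Fix: Swap the clauses: ORDER BY first, then LIMIT

Corrected query:
SELECT * FROM orders ORDER BY total DESC LIMIT 4

Result:
id | customer | product  | quantity | total  
---+----------+----------+----------+--------
2  | Frank    | Keyboard | 1        | 1872.76
6  | Frank    | Cable    | 9        | 1793.18
5  | Frank    | Monitor  | 12       | 1199.71
8  | Frank    | Phone    | 4        | 938.22 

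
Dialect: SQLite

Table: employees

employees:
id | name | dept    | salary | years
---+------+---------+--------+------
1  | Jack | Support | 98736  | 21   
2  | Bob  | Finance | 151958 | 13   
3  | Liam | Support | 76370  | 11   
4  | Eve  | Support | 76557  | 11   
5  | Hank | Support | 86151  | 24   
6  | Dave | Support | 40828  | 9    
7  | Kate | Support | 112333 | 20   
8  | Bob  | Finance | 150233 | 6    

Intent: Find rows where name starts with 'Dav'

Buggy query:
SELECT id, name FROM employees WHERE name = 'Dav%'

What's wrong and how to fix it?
Bug: Wildcards only work with LIKE; '=' treats '%' as a literal character

Fix: Replace '=' with LIKE so 'Dav%' is treated as a pattern

Corrected query:
SELECT id, name FROM employees WHERE name LIKE 'Dav%'

Result:
id | name
---+-----
6  | Dave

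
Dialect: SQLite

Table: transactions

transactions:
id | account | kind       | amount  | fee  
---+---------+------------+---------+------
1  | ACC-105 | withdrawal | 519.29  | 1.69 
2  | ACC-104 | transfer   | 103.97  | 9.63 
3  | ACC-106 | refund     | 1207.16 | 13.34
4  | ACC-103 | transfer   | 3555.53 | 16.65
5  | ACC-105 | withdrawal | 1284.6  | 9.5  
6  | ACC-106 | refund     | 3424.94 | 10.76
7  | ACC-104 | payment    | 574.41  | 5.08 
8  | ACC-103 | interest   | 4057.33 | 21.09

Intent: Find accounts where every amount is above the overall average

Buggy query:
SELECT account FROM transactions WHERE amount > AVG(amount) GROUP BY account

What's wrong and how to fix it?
Bug: AVG() is an aggregate; it can't sit directly in WHERE

Fix: Compute the overall average in a scalar subquery and compare each group's MIN against it in HAVING

Corrected query:
SELECT account FROM transactions GROUP BY account HAVING MIN(amount) > (SELECT AVG(amount) FROM transactions)

Result:
account
-------
ACC-103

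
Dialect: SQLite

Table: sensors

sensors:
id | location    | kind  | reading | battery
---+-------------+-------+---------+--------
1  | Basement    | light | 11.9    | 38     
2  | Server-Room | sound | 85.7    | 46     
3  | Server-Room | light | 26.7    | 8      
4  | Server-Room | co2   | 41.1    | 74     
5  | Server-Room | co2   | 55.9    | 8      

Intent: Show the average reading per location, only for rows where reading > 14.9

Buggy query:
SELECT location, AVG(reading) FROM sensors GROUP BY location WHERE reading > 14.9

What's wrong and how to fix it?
Bug: Row-level WHERE must come before GROUP BY in the clause order

Fix: Place WHERE between FROM and GROUP BY

Corrected query:
SELECT location, AVG(reading) FROM sensors WHERE reading > 14.9 GROUP BY location

Result:
location    | AVG(reading)
------------+-------------
Server-Room | 52.35       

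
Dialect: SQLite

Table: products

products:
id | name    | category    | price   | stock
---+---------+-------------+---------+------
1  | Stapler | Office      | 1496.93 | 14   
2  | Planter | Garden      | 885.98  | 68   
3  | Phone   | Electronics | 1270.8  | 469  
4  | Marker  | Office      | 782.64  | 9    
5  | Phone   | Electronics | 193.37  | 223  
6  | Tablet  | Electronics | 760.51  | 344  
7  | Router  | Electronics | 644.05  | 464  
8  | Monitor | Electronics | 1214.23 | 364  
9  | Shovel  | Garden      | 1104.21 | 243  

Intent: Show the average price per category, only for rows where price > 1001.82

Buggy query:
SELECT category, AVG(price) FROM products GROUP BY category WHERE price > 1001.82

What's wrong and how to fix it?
Bug: Row-level WHERE must come before GROUP BY in the clause order

Fix: Move the WHERE clause before GROUP BY

Corrected query:
SELECT category, AVG(price) FROM products WHERE price > 1001.82 GROUP BY category

Result:
category    | AVG(price)
------------+-----------
Electronics | 1242.515  
Garden      | 1104.21   
Office      | 1496.93   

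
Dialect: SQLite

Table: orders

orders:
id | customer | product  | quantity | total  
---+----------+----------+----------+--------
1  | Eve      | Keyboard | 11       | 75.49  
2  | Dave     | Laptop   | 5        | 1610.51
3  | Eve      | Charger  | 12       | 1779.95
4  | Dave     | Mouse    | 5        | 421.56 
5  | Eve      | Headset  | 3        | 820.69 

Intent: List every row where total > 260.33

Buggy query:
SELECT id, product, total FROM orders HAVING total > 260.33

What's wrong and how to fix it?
Bug: HAVING filters the output of aggregation, but this query has no GROUP BY and no aggregate functions, so SQLite rejects it (HAVING clause on a non-aggregate query); the condition here is per row

Fix: Use WHERE for row-level filtering

Corrected query:
SELECT id, product, total FROM orders WHERE total > 260.33

Result:
id | product | total  
---+---------+--------
2  | Laptop  | 1610.51
3  | Charger | 1779.95
4  | Mouse   | 421.56 
5  | Headset | 820.69 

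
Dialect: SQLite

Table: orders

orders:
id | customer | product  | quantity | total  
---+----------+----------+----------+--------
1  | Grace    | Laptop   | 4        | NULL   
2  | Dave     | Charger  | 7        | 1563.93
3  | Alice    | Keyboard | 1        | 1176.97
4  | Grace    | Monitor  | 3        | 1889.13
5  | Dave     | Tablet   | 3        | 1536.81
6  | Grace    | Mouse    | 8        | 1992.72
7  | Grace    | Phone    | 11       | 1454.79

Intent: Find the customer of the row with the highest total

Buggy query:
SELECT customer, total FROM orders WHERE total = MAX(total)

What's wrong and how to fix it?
Bug: WHERE is evaluated per row; an aggregate over the whole table isn't defined there

Fix: Use a subquery: WHERE total = (SELECT MAX(total) FROM orders)

Corrected query:
SELECT customer, total FROM orders WHERE total = (SELECT MAX(total) FROM orders)

Result:
customer | total  
---------+--------
Grace    | 1992.72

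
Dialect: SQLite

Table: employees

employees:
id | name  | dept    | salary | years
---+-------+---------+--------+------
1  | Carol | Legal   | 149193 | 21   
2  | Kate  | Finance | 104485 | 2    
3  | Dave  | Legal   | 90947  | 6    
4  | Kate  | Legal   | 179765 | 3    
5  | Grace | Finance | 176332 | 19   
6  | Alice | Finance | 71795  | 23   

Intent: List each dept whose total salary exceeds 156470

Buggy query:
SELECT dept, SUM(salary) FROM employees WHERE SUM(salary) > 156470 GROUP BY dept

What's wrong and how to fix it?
Bug: SUM(salary) is an aggregate, but WHERE filters rows before aggregation

Fix: Move the aggregate condition to a HAVING clause

Corrected query:
SELECT dept, SUM(salary) FROM employees GROUP BY dept HAVING SUM(salary) > 156470

Result:
dept    | SUM(salary)
--------+------------
Finance | 352612     
Legal   | 419905     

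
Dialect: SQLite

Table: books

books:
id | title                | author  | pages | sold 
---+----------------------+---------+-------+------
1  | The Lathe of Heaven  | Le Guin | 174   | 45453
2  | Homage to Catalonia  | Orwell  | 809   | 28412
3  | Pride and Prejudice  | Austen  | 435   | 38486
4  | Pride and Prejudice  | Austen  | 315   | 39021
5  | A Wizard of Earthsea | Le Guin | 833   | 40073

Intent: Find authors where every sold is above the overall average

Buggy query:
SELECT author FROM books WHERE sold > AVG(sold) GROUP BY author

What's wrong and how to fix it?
Bug: WHERE evaluates per row before aggregation, so AVG() is unavailable

Fix: Use a subquery for AVG and a HAVING MIN(...) filter so the condition holds for every row in the group

Corrected query:
SELECT author FROM books GROUP BY author HAVING MIN(sold) > (SELECT AVG(sold) FROM books)

Result:
author 
-------
Austen 
Le Guin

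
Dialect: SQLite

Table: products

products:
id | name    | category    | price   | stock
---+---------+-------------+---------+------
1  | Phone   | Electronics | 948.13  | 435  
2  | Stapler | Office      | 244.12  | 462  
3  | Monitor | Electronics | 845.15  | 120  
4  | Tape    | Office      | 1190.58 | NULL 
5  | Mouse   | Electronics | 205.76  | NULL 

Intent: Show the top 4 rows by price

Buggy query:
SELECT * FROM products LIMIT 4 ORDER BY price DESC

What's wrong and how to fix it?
Bug: ORDER BY cannot follow LIMIT; LIMIT is the final clause

Fix: Sort with ORDER BY, then apply LIMIT

Corrected query:
SELECT * FROM products ORDER BY price DESC LIMIT 4

Result:
id | name    | category    | price   | stock
---+---------+-------------+---------+------
4  | Tape    | Office      | 1190.58 | NULL 
1  | Phone   | Electronics | 948.13  | 435  
3  | Monitor | Electronics | 845.15  | 120  
2  | Stapler | Office      | 244.12  | 462  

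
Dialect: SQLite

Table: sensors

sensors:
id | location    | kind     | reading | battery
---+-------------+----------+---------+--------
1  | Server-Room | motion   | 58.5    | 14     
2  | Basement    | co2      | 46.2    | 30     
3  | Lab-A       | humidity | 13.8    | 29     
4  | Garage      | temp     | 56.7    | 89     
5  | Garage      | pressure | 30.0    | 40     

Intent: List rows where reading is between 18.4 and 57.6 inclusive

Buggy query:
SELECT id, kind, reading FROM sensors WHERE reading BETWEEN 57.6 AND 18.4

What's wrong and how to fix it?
Bug: BETWEEN expects the lower bound first; with 57.6 AND 18.4 the range is empty

Fix: Swap the bounds so the smaller value comes first

Corrected query:
SELECT id, kind, reading FROM sensors WHERE reading BETWEEN 18.4 AND 57.6

Result:
id | kind     | reading
---+----------+--------
2  | co2      | 46.2   
4  | temp     | 56.7   
5  | pressure | 30     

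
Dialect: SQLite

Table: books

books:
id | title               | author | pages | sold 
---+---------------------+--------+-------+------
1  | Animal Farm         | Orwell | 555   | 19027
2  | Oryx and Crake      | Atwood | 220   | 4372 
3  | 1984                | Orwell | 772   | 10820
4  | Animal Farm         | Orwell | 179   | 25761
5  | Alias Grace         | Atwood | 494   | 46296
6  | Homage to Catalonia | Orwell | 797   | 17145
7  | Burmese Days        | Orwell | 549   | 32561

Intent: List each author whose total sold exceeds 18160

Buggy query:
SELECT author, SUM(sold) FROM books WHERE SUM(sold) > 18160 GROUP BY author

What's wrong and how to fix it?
Bug: Aggregate functions cannot appear in a WHERE clause

Fix: Move the aggregate condition to a HAVING clause

Corrected query:
SELECT author, SUM(sold) FROM books GROUP BY author HAVING SUM(sold) > 18160

Result:
author | SUM(sold)
-------+----------
Atwood | 50668    
Orwell | 105314   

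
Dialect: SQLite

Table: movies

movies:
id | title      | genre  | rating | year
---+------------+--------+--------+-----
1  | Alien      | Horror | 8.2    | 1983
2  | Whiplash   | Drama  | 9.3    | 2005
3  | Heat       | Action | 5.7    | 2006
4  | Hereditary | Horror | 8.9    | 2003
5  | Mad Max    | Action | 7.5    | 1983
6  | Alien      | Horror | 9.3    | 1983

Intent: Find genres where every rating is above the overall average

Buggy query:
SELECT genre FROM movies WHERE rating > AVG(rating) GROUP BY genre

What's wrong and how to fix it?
Bug: WHERE evaluates per row before aggregation, so AVG() is unavailable

Fix: Use a subquery for AVG and a HAVING MIN(...) filter so the condition holds for every row in the group

Corrected query:
SELECT genre FROM movies GROUP BY genre HAVING MIN(rating) > (SELECT AVG(rating) FROM movies)

Result:
genre 
------
Drama 
Horror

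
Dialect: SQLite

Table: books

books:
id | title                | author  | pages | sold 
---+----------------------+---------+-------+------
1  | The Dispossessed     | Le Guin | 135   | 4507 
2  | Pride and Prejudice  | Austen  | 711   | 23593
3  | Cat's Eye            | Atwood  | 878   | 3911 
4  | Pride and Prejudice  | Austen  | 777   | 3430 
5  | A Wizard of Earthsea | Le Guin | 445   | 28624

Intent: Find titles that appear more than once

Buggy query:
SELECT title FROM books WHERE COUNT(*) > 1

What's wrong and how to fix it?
Bug: COUNT(*) is an aggregate and cannot be used in WHERE

Fix: Group first, then use HAVING for the count condition

Corrected query:
SELECT title FROM books GROUP BY title HAVING COUNT(*) > 1

Result:
title              
-------------------
Pride and Prejudice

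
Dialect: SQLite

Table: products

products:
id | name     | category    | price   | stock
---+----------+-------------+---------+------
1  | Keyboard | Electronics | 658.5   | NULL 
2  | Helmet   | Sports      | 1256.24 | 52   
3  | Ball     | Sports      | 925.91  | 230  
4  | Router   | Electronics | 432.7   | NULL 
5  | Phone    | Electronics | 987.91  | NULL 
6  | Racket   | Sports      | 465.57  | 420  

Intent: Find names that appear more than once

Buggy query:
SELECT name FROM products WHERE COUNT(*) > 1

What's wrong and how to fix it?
Bug: COUNT(*) is an aggregate and cannot be used in WHERE

Fix: Group first, then use HAVING for the count condition

Corrected query:
SELECT name FROM products GROUP BY name HAVING COUNT(*) > 1

Result:
(no rows)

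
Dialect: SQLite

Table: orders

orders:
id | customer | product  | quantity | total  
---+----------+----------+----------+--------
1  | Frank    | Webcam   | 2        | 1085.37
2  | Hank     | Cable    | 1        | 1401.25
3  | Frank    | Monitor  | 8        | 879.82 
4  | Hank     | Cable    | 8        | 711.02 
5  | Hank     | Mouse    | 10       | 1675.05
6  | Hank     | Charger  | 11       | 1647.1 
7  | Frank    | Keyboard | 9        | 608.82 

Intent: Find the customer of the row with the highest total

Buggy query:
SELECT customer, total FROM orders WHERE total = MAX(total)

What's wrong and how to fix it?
Bug: MAX(total) is an aggregate and cannot be used directly in WHERE

Fix: Use a subquery: WHERE total = (SELECT MAX(total) FROM orders)

Corrected query:
SELECT customer, total FROM orders WHERE total = (SELECT MAX(total) FROM orders)

Result:
customer | total  
---------+--------
Hank     | 1675.05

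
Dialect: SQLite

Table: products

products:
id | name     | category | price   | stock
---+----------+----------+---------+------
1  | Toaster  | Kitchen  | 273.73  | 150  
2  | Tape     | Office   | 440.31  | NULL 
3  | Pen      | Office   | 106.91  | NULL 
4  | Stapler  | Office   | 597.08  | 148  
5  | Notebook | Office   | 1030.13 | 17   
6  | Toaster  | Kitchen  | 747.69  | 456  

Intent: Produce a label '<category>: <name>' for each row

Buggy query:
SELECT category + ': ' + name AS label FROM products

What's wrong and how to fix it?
Bug: '+' is numeric addition; on text columns SQLite converts them to 0 instead of concatenating

Fix: Replace + with || to concatenate text

Corrected query:
SELECT category || ': ' || name AS label FROM products

Result:
label           
----------------
Kitchen: Toaster
Office: Tape    
Office: Pen     
Office: Stapler 
Office: Notebook
Kitchen: Toaster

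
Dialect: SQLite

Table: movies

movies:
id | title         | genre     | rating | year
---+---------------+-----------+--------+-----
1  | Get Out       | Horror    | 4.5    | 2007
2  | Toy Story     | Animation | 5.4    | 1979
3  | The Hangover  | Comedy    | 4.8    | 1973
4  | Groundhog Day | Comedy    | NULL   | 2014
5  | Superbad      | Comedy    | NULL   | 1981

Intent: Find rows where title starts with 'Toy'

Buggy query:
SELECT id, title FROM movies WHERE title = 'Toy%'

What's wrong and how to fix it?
Bug: Wildcards only work with LIKE; '=' treats '%' as a literal character

Fix: Replace '=' with LIKE so 'Toy%' is treated as a pattern

Corrected query:
SELECT id, title FROM movies WHERE title LIKE 'Toy%'

Result:
id | title    
---+----------
2  | Toy Story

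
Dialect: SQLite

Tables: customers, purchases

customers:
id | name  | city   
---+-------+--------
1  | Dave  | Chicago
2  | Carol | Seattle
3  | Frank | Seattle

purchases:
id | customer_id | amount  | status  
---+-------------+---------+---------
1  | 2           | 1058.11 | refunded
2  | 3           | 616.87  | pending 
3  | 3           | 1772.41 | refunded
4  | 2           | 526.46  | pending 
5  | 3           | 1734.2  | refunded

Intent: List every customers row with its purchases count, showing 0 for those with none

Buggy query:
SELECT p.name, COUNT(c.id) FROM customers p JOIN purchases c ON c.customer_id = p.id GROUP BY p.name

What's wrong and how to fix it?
Bug: An inner join excludes parents with zero children

Fix: Switch to LEFT JOIN to retain unmatched parent rows

Corrected query:
SELECT p.name, COUNT(c.id) FROM customers p LEFT JOIN purchases c ON c.customer_id = p.id GROUP BY p.name

Result:
name  | COUNT(c.id)
------+------------
Carol | 2          
Dave  | 0          
Frank | 3          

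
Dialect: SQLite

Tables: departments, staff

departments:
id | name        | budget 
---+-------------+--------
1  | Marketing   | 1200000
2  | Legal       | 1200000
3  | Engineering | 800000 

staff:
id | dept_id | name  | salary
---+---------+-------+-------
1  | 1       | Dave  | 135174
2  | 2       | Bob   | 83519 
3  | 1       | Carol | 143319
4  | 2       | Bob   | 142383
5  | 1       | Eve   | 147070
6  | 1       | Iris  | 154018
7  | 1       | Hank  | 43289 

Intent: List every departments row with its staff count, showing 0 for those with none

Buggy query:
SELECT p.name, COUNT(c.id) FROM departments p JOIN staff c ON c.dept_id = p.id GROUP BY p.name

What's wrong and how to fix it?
Bug: An inner join excludes parents with zero children

Fix: Switch to LEFT JOIN to retain unmatched parent rows

Corrected query:
SELECT p.name, COUNT(c.id) FROM departments p LEFT JOIN staff c ON c.dept_id = p.id GROUP BY p.name

Result:
name        | COUNT(c.id)
------------+------------
Engineering | 0          
Legal       | 2          
Marketing   | 5          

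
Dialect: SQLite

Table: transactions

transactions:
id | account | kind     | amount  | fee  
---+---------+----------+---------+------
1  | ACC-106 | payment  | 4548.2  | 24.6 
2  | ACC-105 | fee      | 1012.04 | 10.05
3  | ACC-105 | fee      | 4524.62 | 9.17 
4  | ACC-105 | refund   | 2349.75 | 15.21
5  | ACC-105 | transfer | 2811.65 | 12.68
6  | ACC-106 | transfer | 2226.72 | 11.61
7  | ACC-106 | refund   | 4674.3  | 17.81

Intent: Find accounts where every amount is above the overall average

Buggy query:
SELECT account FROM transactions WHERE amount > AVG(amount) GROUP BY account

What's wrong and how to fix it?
Bug: WHERE evaluates per row before aggregation, so AVG() is unavailable

Fix: Compute the overall average in a scalar subquery and compare each group's MIN against it in HAVING

Corrected query:
SELECT account FROM transactions GROUP BY account HAVING MIN(amount) > (SELECT AVG(amount) FROM transactions)

Result:
(no rows)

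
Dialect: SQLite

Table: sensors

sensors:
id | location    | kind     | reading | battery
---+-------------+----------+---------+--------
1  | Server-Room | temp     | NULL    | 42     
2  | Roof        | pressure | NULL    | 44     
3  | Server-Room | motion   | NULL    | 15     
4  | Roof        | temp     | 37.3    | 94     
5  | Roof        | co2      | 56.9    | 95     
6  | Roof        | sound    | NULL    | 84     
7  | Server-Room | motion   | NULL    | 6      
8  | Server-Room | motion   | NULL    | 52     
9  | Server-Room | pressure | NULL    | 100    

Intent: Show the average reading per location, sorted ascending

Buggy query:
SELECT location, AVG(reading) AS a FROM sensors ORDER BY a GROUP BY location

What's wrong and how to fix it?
Bug: GROUP BY must precede ORDER BY

Fix: Reorder: SELECT … FROM … GROUP BY … ORDER BY …

Corrected query:
SELECT location, AVG(reading) AS a FROM sensors GROUP BY location ORDER BY a

Result:
location    | a   
------------+-----
Server-Room | NULL
Roof        | 47.1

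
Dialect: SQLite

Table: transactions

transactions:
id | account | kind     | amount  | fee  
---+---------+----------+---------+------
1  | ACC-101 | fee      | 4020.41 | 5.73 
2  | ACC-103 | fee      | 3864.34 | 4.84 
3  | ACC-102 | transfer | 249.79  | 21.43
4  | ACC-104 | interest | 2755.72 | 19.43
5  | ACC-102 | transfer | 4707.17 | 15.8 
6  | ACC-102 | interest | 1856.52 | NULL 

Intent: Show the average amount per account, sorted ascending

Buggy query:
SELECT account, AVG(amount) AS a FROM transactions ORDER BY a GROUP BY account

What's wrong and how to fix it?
Bug: ORDER BY appears before GROUP BY; SQL clause order requires GROUP BY first

Fix: Reorder: SELECT … FROM … GROUP BY … ORDER BY …

Corrected query:
SELECT account, AVG(amount) AS a FROM transactions GROUP BY account ORDER BY a

Result:
account | a      
--------+--------
ACC-102 | 2271.16
ACC-104 | 2755.72
ACC-103 | 3864.34
ACC-101 | 4020.41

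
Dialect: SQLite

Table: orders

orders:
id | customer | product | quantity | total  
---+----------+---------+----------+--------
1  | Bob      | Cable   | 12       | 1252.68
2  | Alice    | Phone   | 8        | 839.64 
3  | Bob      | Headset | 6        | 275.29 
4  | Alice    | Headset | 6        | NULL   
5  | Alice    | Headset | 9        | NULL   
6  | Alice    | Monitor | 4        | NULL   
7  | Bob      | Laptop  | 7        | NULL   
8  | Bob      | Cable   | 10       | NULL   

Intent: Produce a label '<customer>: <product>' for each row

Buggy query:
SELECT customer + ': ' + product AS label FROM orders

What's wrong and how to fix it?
Bug: '+' is numeric addition; on text columns SQLite converts them to 0 instead of concatenating

Fix: Use the || operator for string concatenation

Corrected query:
SELECT customer || ': ' || product AS label FROM orders

Result:
label         
--------------
Bob: Cable    
Alice: Phone  
Bob: Headset  
Alice: Headset
Alice: Headset
Alice: Monitor
Bob: Laptop   
Bob: Cable    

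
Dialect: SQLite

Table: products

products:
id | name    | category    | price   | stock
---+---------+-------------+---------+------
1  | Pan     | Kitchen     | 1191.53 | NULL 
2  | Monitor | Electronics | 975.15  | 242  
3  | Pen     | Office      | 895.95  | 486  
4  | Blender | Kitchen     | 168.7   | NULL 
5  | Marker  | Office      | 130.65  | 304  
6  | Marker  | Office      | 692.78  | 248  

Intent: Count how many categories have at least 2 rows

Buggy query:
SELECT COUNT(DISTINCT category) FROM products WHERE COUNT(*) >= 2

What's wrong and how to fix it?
Bug: WHERE filters individual rows, not groups, so a group-level COUNT is invalid there

Fix: Group first with HAVING COUNT(*) >= 2, then COUNT the resulting groups

Corrected query:
SELECT COUNT(*) FROM (SELECT category FROM products GROUP BY category HAVING COUNT(*) >= 2)

Result:
COUNT(*)
--------
2       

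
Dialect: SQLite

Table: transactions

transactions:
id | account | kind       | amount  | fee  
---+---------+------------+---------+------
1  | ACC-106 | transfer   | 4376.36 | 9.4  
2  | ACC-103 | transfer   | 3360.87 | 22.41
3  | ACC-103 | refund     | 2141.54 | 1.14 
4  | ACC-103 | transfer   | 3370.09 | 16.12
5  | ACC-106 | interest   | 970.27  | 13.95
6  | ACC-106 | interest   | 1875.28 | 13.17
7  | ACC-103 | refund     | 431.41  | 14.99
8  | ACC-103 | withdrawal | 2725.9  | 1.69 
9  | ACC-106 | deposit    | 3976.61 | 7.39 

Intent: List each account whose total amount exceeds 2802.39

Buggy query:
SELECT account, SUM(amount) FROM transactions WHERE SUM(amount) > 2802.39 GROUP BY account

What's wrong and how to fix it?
Bug: Aggregate functions cannot appear in a WHERE clause

Fix: Use HAVING (which filters groups after aggregation) instead of WHERE

Corrected query:
SELECT account, SUM(amount) FROM transactions GROUP BY account HAVING SUM(amount) > 2802.39

Result:
account | SUM(amount)
--------+------------
ACC-103 | 12029.81   
ACC-106 | 11198.52   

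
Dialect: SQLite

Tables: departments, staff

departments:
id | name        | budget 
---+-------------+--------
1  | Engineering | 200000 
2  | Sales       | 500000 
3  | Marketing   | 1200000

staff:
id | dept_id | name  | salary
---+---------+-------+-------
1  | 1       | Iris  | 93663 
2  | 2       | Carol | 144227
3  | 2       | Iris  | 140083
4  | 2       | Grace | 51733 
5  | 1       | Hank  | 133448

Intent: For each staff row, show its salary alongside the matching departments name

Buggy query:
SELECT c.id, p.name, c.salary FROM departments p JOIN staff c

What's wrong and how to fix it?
Bug: JOIN with no ON clause produces a cartesian product; every staff row pairs with every departments row

Fix: Add ON c.dept_id = p.id to the JOIN

Corrected query:
SELECT c.id, p.name, c.salary FROM departments p JOIN staff c ON c.dept_id = p.id

Result:
id | name        | salary
---+-------------+-------
1  | Engineering | 93663 
2  | Sales       | 144227
3  | Sales       | 140083
4  | Sales       | 51733 
5  | Engineering | 133448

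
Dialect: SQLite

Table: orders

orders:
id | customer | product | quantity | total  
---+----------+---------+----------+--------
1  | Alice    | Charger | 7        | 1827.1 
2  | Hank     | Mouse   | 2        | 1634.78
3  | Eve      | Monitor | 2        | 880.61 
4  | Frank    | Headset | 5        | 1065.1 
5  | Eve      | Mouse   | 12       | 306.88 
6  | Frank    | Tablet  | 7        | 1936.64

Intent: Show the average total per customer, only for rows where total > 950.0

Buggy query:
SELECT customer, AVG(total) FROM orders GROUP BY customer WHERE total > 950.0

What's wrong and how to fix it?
Bug: Row-level WHERE must come before GROUP BY in the clause order

Fix: Place WHERE between FROM and GROUP BY

Corrected query:
SELECT customer, AVG(total) FROM orders WHERE total > 950.0 GROUP BY customer

Result:
customer | AVG(total)
---------+-----------
Alice    | 1827.1    
Frank    | 1500.87   
Hank     | 1634.78   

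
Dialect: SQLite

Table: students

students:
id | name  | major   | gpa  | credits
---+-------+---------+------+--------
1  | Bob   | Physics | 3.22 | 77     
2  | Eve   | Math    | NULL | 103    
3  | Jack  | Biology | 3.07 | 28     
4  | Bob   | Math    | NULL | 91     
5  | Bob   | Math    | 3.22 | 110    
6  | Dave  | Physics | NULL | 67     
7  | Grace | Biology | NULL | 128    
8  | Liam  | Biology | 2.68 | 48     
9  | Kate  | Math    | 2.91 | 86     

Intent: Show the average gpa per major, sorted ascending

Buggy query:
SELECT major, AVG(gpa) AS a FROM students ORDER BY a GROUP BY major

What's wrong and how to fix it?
Bug: ORDER BY appears before GROUP BY; SQL clause order requires GROUP BY first

Fix: Reorder: SELECT … FROM … GROUP BY … ORDER BY …

Corrected query:
SELECT major, AVG(gpa) AS a FROM students GROUP BY major ORDER BY a

Result:
major   | a    
--------+------
Biology | 2.875
Math    | 3.065
Physics | 3.22 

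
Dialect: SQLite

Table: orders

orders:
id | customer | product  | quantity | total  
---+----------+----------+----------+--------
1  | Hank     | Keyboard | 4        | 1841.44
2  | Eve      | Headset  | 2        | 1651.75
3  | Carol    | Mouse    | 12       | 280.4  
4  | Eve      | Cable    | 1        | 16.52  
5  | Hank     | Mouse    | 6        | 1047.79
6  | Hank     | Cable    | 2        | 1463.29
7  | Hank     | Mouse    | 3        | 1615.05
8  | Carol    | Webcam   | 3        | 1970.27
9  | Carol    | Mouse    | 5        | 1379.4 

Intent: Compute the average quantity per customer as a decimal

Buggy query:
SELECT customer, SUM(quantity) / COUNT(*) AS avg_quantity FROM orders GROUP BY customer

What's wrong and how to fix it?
Bug: SUM(quantity) and COUNT(*) are both integers; the division truncates the fractional part

Fix: Multiply by 1.0 (or CAST to REAL) to force floating-point division

Corrected query:
SELECT customer, SUM(quantity) * 1.0 / COUNT(*) AS avg_quantity FROM orders GROUP BY customer

Result:
customer | avg_quantity
---------+-------------
Carol    | 6.666667    
Eve      | 1.5         
Hank     | 3.75        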